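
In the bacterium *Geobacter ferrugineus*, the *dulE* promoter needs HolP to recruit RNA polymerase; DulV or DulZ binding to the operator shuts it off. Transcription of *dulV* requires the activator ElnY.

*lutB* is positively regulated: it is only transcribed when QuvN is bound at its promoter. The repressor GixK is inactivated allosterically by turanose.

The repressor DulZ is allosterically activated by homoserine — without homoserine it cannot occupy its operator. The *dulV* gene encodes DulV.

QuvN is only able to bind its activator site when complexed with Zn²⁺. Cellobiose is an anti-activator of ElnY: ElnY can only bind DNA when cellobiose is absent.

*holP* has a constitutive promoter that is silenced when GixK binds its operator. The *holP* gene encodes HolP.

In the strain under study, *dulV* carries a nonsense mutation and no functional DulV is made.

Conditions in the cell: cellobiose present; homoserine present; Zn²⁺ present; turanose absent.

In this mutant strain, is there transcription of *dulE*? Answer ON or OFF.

OFF

Turanose is absent, so GixK is active.
With repressor GixK bound, *holP* is not transcribed.
So HolP is not produced.
DulV is non-functional in this strain, so it has no effect.
Homoserine is present, so DulZ is active.
With repressor DulZ bound, *dulE* is not transcribed.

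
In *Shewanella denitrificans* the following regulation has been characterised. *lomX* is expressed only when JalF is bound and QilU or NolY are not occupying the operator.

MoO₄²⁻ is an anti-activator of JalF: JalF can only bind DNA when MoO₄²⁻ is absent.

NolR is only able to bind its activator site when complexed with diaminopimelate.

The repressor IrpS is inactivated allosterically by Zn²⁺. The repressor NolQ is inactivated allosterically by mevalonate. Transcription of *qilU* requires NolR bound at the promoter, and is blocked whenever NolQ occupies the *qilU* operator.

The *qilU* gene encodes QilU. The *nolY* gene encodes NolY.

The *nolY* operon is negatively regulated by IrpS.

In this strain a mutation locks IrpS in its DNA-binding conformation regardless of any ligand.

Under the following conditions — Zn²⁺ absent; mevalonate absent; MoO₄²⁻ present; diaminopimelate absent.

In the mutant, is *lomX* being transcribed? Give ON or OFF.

OFF

Mevalonate is absent, so NolQ is active.
Diaminopimelate is absent, so NolR is inactive.
With repressor NolQ bound, *qilU* is not transcribed.
So QilU is not produced.
MoO₄²⁻ is present, so JalF is inactive.
IrpS is constitutively active in this strain.
With repressor IrpS bound, *nolY* is not transcribed.
So NolY is not produced.
Required activator JalF is absent, so *lomX* is not transcribed.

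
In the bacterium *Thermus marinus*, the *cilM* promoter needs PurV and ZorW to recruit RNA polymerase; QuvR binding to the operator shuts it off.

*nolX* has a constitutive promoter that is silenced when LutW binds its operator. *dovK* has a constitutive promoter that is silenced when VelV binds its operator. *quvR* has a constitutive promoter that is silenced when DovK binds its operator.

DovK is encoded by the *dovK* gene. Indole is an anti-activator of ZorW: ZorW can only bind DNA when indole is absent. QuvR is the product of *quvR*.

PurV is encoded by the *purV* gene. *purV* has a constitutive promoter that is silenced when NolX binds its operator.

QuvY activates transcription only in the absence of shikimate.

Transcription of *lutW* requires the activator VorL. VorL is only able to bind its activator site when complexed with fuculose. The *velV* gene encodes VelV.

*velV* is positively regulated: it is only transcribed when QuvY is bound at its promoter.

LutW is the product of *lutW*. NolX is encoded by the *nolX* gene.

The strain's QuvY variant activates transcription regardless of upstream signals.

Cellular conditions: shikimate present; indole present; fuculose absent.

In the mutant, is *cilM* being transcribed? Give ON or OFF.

Fuculose is absent, so VorL is inactive.
Required activator VorL is absent, so *lutW* is not transcribed.
So LutW is not produced.
With no repressor bound, *nolX* is transcribed.
So NolX is produced and active.
With repressor NolX bound, *purV* is not transcribed.
So PurV is not produced.
Indole is present, so ZorW is inactive.
QuvY is constitutively active in this strain.
No repressor is bound and QuvY is active, so *velV* is transcribed.
So VelV is produced and active.
With repressor VelV bound, *dovK* is not transcribed.
So DovK is not produced.
With no repressor bound, *quvR* is transcribed.
So QuvR is produced and active.
With repressor QuvR bound, *cilM* is not transcribed.

OFF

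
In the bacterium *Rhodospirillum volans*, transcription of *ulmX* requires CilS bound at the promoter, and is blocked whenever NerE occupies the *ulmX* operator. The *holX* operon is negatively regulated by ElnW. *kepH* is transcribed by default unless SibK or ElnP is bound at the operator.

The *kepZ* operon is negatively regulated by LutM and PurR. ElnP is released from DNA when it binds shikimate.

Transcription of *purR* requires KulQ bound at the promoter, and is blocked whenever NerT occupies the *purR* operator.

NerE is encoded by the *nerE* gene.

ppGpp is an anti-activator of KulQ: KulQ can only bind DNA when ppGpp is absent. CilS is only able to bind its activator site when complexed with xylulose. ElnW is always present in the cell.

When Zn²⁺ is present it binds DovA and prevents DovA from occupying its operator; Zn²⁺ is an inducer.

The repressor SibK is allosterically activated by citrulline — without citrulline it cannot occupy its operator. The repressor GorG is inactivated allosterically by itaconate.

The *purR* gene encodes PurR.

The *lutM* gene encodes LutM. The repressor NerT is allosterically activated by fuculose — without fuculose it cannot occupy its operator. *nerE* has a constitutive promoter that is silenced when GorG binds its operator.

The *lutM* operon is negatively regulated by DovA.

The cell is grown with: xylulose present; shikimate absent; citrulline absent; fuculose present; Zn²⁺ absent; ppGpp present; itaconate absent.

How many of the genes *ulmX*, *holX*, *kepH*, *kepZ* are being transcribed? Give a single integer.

Itaconate is absent, so GorG is active.
With repressor GorG bound, *nerE* is not transcribed.
So NerE is not produced.
Xylulose is present, so CilS is active.
No repressor is bound and CilS is active, so *ulmX* is transcribed.
→ *ulmX* is ON.
ElnW is produced constitutively and is active.
With repressor ElnW bound, *holX* is not transcribed.
→ *holX* is OFF.
Citrulline is absent, so SibK is inactive.
Shikimate is absent, so ElnP is active.
With repressor ElnP bound, *kepH* is not transcribed.
→ *kepH* is OFF.
Zn²⁺ is absent, so DovA is active.
With repressor DovA bound, *lutM* is not transcribed.
So LutM is not produced.
ppGpp is present, so KulQ is inactive.
Fuculose is present, so NerT is active.
With repressor NerT bound, *purR* is not transcribed.
So PurR is not produced.
With no repressor bound, *kepZ* is transcribed.
→ *kepZ* is ON.
2 of the 4 genes are transcribed.

2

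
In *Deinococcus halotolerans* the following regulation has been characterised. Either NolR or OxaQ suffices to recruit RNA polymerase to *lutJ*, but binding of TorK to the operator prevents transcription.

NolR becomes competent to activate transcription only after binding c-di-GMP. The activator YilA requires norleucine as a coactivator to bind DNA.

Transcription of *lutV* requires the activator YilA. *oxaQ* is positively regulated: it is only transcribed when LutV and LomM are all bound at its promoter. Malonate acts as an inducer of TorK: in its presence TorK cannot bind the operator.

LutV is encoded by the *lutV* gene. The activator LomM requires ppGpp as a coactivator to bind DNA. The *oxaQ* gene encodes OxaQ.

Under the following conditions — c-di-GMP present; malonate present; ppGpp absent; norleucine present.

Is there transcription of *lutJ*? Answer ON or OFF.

ON

c-di-GMP is present, so NolR is active.
Malonate is present, so TorK is inactive.
Norleucine is present, so YilA is active.
No repressor is bound and YilA is active, so *lutV* is transcribed.
So LutV is produced and active.
ppGpp is absent, so LomM is inactive.
Required activator LomM is absent, so *oxaQ* is not transcribed.
So OxaQ is not produced.
Activator NolR is present, so *lutJ* is transcribed.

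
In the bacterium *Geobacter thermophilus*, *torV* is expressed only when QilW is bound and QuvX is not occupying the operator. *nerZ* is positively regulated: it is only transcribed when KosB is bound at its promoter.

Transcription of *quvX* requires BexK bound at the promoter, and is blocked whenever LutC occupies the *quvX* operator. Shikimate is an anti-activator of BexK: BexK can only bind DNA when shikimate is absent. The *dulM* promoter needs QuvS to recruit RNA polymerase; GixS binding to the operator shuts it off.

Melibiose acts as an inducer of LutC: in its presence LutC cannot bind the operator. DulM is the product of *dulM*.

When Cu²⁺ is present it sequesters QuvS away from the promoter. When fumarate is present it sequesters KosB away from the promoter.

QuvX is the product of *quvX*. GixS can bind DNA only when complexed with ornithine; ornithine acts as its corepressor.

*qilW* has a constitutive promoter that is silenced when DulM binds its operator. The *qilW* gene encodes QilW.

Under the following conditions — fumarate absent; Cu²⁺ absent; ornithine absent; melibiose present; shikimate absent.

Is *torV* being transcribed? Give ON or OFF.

Shikimate is absent, so BexK is active.
Melibiose is present, so LutC is inactive.
No repressor is bound and BexK is active, so *quvX* is transcribed.
So QuvX is produced and active.
Ornithine is absent, so GixS is inactive.
Cu²⁺ is absent, so QuvS is active.
No repressor is bound and QuvS is active, so *dulM* is transcribed.
So DulM is produced and active.
With repressor DulM bound, *qilW* is not transcribed.
So QilW is not produced.
With repressor QuvX bound, *torV* is not transcribed.

OFF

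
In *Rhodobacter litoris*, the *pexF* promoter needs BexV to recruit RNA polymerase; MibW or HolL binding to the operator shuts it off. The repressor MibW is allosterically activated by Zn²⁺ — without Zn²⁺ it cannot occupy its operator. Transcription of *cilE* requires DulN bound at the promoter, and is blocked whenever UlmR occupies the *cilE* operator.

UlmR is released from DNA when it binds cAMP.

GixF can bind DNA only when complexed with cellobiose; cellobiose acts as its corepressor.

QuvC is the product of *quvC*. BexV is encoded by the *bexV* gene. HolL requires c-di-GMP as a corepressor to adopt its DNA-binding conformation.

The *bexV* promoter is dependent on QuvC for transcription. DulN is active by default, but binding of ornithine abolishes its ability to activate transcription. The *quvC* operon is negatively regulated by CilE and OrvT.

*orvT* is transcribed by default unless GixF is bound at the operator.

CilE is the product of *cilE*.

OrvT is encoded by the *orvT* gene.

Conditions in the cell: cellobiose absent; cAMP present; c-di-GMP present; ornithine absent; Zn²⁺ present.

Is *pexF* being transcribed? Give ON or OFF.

Zn²⁺ is present, so MibW is active.
c-di-GMP is present, so HolL is active.
Ornithine is absent, so DulN is active.
cAMP is present, so UlmR is inactive.
No repressor is bound and DulN is active, so *cilE* is transcribed.
So CilE is produced and active.
Cellobiose is absent, so GixF is inactive.
With no repressor bound, *orvT* is transcribed.
So OrvT is produced and active.
With repressor CilE bound, *quvC* is not transcribed.
So QuvC is not produced.
Required activator QuvC is absent, so *bexV* is not transcribed.
So BexV is not produced.
With repressor MibW bound, *pexF* is not transcribed.

OFF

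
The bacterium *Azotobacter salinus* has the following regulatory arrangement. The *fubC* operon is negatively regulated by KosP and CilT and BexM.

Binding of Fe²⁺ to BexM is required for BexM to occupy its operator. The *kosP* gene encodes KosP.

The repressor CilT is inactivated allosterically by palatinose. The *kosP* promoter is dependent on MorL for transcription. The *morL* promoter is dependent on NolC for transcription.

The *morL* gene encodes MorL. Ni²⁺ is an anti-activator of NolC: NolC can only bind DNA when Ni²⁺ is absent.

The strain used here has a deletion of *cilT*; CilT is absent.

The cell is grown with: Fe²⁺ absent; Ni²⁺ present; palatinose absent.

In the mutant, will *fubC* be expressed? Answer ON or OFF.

ON

Ni²⁺ is present, so NolC is inactive.
Required activator NolC is absent, so *morL* is not transcribed.
So MorL is not produced.
Required activator MorL is absent, so *kosP* is not transcribed.
So KosP is not produced.
CilT is non-functional in this strain, so it has no effect.
Fe²⁺ is absent, so BexM is inactive.
With no repressor bound, *fubC* is transcribed.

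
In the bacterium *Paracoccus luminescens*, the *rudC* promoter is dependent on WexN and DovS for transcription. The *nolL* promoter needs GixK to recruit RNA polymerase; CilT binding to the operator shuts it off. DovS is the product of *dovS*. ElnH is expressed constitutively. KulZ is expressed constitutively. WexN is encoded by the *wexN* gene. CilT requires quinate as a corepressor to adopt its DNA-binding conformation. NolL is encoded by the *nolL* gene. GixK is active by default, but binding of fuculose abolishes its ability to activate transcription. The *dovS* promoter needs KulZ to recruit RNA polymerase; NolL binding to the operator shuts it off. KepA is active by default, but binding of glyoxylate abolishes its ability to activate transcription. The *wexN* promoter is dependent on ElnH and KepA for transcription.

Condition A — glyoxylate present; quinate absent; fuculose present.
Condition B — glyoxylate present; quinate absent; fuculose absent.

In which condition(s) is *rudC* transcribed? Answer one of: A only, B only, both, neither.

neither

Condition A:
ElnH is produced constitutively and is active.
Glyoxylate is present, so KepA is inactive.
Required activator KepA is absent, so *wexN* is not transcribed.
So WexN is not produced.
Quinate is absent, so CilT is inactive.
Fuculose is present, so GixK is inactive.
Required activator GixK is absent, so *nolL* is not transcribed.
So NolL is not produced.
KulZ is produced constitutively and is active.
No repressor is bound and KulZ is active, so *dovS* is transcribed.
So DovS is produced and active.
Required activator WexN is absent, so *rudC* is not transcribed.
→ *rudC* is OFF in A.
Condition B:
ElnH is produced constitutively and is active.
Glyoxylate is present, so KepA is inactive.
Required activator KepA is absent, so *wexN* is not transcribed.
So WexN is not produced.
Quinate is absent, so CilT is inactive.
Fuculose is absent, so GixK is active.
No repressor is bound and GixK is active, so *nolL* is transcribed.
So NolL is produced and active.
KulZ is produced constitutively and is active.
With repressor NolL bound, *dovS* is not transcribed.
So DovS is not produced.
Required activator WexN is absent, so *rudC* is not transcribed.
→ *rudC* is OFF in B.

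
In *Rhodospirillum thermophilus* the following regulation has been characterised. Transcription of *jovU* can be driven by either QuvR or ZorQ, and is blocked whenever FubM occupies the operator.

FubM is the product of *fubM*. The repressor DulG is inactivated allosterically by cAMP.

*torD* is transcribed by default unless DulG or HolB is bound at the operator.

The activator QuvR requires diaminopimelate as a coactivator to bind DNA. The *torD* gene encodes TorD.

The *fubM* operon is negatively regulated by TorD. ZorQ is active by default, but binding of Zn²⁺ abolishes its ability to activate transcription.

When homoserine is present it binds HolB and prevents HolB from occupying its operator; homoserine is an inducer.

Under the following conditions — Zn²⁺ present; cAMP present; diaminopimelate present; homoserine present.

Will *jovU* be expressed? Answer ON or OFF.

Diaminopimelate is present, so QuvR is active.
cAMP is present, so DulG is inactive.
Homoserine is present, so HolB is inactive.
With no repressor bound, *torD* is transcribed.
So TorD is produced and active.
With repressor TorD bound, *fubM* is not transcribed.
So FubM is not produced.
Zn²⁺ is present, so ZorQ is inactive.
Activator QuvR is present, so *jovU* is transcribed.

ON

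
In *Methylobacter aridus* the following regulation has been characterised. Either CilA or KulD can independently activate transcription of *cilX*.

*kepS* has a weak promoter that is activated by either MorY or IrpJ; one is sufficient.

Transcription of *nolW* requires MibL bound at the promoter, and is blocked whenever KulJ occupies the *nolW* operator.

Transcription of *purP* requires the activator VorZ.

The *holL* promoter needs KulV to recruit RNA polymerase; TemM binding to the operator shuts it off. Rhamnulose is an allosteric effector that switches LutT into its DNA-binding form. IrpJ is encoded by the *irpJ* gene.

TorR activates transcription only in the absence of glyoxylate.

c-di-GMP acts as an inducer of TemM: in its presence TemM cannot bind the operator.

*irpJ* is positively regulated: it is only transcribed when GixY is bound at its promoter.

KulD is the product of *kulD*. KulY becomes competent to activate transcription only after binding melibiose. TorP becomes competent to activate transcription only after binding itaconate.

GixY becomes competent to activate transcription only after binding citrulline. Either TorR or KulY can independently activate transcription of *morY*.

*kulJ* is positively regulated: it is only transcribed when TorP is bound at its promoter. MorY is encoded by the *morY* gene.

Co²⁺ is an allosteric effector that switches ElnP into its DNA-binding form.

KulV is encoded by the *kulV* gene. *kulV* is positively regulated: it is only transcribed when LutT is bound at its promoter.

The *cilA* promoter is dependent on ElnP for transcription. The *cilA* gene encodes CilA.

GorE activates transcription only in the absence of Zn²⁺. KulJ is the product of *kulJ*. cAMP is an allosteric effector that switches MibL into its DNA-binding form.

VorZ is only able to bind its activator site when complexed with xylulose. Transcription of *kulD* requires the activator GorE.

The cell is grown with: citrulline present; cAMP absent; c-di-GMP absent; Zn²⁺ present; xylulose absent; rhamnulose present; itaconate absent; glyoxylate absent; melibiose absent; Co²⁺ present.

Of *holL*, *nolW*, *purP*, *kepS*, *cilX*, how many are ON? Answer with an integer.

Rhamnulose is present, so LutT is active.
No repressor is bound and LutT is active, so *kulV* is transcribed.
So KulV is produced and active.
c-di-GMP is absent, so TemM is active.
With repressor TemM bound, *holL* is not transcribed.
→ *holL* is OFF.
Itaconate is absent, so TorP is inactive.
Required activator TorP is absent, so *kulJ* is not transcribed.
So KulJ is not produced.
cAMP is absent, so MibL is inactive.
Required activator MibL is absent, so *nolW* is not transcribed.
→ *nolW* is OFF.
Xylulose is absent, so VorZ is inactive.
Required activator VorZ is absent, so *purP* is not transcribed.
→ *purP* is OFF.
Glyoxylate is absent, so TorR is active.
Melibiose is absent, so KulY is inactive.
Activator TorR is present, so *morY* is transcribed.
So MorY is produced and active.
Citrulline is present, so GixY is active.
No repressor is bound and GixY is active, so *irpJ* is transcribed.
So IrpJ is produced and active.
Activator MorY is present, so *kepS* is transcribed.
→ *kepS* is ON.
Co²⁺ is present, so ElnP is active.
No repressor is bound and ElnP is active, so *cilA* is transcribed.
So CilA is produced and active.
Zn²⁺ is present, so GorE is inactive.
Required activator GorE is absent, so *kulD* is not transcribed.
So KulD is not produced.
Activator CilA is present, so *cilX* is transcribed.
→ *cilX* is ON.
2 of the 5 genes are transcribed.

2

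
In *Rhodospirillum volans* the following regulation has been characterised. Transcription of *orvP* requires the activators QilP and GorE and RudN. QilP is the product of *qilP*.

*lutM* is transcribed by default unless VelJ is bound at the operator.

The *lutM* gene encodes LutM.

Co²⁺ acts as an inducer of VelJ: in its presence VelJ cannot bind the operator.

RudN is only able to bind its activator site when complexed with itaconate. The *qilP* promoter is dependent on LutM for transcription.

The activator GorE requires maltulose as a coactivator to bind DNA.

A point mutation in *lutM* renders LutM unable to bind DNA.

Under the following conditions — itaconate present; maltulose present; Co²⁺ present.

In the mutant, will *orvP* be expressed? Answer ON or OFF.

OFF

LutM is non-functional in this strain, so it has no effect.
Required activator LutM is absent, so *qilP* is not transcribed.
So QilP is not produced.
Maltulose is present, so GorE is active.
Itaconate is present, so RudN is active.
Required activator QilP is absent, so *orvP* is not transcribed.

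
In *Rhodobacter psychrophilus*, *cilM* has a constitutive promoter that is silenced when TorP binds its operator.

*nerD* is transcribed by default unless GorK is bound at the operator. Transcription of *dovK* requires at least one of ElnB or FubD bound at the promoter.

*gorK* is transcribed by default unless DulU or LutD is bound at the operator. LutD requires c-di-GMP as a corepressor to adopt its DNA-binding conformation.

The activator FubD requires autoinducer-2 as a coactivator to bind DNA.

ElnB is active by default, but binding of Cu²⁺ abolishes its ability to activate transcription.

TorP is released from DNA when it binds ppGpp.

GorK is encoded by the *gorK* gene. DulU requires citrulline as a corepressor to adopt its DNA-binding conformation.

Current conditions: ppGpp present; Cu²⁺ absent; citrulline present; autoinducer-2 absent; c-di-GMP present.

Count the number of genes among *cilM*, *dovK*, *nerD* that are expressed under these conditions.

ppGpp is present, so TorP is inactive.
With no repressor bound, *cilM* is transcribed.
→ *cilM* is ON.
Cu²⁺ is absent, so ElnB is active.
Autoinducer-2 is absent, so FubD is inactive.
Activator ElnB is present, so *dovK* is transcribed.
→ *dovK* is ON.
Citrulline is present, so DulU is active.
c-di-GMP is present, so LutD is active.
With repressor DulU bound, *gorK* is not transcribed.
So GorK is not produced.
With no repressor bound, *nerD* is transcribed.
→ *nerD* is ON.
3 of the 3 genes are transcribed.

3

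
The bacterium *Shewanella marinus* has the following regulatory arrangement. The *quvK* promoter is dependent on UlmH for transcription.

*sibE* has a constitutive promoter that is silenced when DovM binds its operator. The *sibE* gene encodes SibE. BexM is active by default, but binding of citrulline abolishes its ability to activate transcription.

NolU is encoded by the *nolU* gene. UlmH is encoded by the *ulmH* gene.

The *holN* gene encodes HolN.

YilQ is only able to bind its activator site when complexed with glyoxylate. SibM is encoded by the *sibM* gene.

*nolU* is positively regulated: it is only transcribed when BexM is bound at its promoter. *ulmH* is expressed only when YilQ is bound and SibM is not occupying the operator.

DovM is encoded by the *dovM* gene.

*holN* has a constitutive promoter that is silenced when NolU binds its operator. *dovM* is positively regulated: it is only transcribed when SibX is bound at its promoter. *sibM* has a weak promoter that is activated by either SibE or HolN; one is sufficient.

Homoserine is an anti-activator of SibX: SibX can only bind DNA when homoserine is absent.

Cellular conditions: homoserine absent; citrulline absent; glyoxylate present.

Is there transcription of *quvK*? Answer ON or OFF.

ON

Homoserine is absent, so SibX is active.
No repressor is bound and SibX is active, so *dovM* is transcribed.
So DovM is produced and active.
With repressor DovM bound, *sibE* is not transcribed.
So SibE is not produced.
Citrulline is absent, so BexM is active.
No repressor is bound and BexM is active, so *nolU* is transcribed.
So NolU is produced and active.
With repressor NolU bound, *holN* is not transcribed.
So HolN is not produced.
No activator is available at the *sibM* promoter, so *sibM* is not transcribed.
So SibM is not produced.
Glyoxylate is present, so YilQ is active.
No repressor is bound and YilQ is active, so *ulmH* is transcribed.
So UlmH is produced and active.
No repressor is bound and UlmH is active, so *quvK* is transcribed.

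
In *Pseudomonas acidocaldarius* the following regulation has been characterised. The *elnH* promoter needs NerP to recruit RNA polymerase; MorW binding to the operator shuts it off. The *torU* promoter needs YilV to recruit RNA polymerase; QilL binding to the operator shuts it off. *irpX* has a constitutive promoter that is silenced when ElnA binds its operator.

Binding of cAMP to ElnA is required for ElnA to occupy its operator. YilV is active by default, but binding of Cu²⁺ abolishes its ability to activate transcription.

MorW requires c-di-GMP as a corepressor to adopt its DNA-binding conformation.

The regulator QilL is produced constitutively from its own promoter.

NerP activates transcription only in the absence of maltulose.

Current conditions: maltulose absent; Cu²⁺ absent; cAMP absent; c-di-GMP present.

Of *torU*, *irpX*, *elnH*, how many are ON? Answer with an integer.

1

QilL is produced constitutively and is active.
Cu²⁺ is absent, so YilV is active.
With repressor QilL bound, *torU* is not transcribed.
→ *torU* is OFF.
cAMP is absent, so ElnA is inactive.
With no repressor bound, *irpX* is transcribed.
→ *irpX* is ON.
Maltulose is absent, so NerP is active.
c-di-GMP is present, so MorW is active.
With repressor MorW bound, *elnH* is not transcribed.
→ *elnH* is OFF.
1 of the 3 genes is transcribed.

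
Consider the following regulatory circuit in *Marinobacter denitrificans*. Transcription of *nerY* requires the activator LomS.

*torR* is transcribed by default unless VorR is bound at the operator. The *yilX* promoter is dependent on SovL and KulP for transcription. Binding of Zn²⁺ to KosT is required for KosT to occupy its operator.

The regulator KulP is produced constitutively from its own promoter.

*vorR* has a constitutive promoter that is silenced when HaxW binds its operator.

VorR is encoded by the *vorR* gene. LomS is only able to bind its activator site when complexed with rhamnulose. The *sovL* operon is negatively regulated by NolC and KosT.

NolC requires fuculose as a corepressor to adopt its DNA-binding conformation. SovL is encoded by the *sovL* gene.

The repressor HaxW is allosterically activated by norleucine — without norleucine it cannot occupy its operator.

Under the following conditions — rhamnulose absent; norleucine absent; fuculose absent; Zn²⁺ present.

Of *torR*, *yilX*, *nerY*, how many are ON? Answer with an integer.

Norleucine is absent, so HaxW is inactive.
With no repressor bound, *vorR* is transcribed.
So VorR is produced and active.
With repressor VorR bound, *torR* is not transcribed.
→ *torR* is OFF.
Fuculose is absent, so NolC is inactive.
Zn²⁺ is present, so KosT is active.
With repressor KosT bound, *sovL* is not transcribed.
So SovL is not produced.
KulP is produced constitutively and is active.
Required activator SovL is absent, so *yilX* is not transcribed.
→ *yilX* is OFF.
Rhamnulose is absent, so LomS is inactive.
Required activator LomS is absent, so *nerY* is not transcribed.
→ *nerY* is OFF.
0 of the 3 genes are transcribed.

0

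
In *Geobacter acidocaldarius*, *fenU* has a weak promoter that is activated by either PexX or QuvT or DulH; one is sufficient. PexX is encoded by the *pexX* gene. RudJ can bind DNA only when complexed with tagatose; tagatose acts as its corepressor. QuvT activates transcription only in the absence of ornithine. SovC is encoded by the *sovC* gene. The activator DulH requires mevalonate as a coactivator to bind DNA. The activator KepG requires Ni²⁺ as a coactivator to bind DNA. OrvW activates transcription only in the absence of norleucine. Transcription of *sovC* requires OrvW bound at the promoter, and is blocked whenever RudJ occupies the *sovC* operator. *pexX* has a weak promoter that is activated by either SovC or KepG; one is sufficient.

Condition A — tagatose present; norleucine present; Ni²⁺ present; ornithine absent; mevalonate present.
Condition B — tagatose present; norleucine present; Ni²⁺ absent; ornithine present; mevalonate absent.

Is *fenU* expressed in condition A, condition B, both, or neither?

A only

Condition A:
Tagatose is present, so RudJ is active.
Norleucine is present, so OrvW is inactive.
With repressor RudJ bound, *sovC* is not transcribed.
So SovC is not produced.
Ni²⁺ is present, so KepG is active.
Activator KepG is present, so *pexX* is transcribed.
So PexX is produced and active.
Ornithine is absent, so QuvT is active.
Mevalonate is present, so DulH is active.
Activator PexX is present, so *fenU* is transcribed.
→ *fenU* is ON in A.
Condition B:
Tagatose is present, so RudJ is active.
Norleucine is present, so OrvW is inactive.
With repressor RudJ bound, *sovC* is not transcribed.
So SovC is not produced.
Ni²⁺ is absent, so KepG is inactive.
No activator is available at the *pexX* promoter, so *pexX* is not transcribed.
So PexX is not produced.
Ornithine is present, so QuvT is inactive.
Mevalonate is absent, so DulH is inactive.
No activator is available at the *fenU* promoter, so *fenU* is not transcribed.
→ *fenU* is OFF in B.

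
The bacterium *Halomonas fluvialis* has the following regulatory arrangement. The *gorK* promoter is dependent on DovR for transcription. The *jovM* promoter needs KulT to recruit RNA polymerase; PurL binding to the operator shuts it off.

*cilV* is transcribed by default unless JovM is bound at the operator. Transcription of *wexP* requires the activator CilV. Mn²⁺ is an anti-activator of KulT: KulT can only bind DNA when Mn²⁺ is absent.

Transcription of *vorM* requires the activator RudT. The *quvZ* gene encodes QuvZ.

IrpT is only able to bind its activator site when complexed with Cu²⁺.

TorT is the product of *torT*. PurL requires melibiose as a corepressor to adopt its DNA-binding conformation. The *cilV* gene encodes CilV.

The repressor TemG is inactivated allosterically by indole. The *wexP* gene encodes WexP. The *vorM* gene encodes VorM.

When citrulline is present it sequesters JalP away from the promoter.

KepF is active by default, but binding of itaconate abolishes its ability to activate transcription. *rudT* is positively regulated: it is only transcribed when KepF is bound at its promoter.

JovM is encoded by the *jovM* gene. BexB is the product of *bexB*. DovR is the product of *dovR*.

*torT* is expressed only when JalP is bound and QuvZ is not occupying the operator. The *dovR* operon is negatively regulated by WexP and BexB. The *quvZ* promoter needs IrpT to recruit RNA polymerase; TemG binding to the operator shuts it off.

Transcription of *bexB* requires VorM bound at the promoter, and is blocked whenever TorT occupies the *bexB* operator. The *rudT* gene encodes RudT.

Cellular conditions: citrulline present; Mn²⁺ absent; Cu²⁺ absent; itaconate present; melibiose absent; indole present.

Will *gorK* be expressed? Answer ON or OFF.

ON

Mn²⁺ is absent, so KulT is active.
Melibiose is absent, so PurL is inactive.
No repressor is bound and KulT is active, so *jovM* is transcribed.
So JovM is produced and active.
With repressor JovM bound, *cilV* is not transcribed.
So CilV is not produced.
Required activator CilV is absent, so *wexP* is not transcribed.
So WexP is not produced.
Citrulline is present, so JalP is inactive.
Cu²⁺ is absent, so IrpT is inactive.
Indole is present, so TemG is inactive.
Required activator IrpT is absent, so *quvZ* is not transcribed.
So QuvZ is not produced.
Required activator JalP is absent, so *torT* is not transcribed.
So TorT is not produced.
Itaconate is present, so KepF is inactive.
Required activator KepF is absent, so *rudT* is not transcribed.
So RudT is not produced.
Required activator RudT is absent, so *vorM* is not transcribed.
So VorM is not produced.
Required activator VorM is absent, so *bexB* is not transcribed.
So BexB is not produced.
With no repressor bound, *dovR* is transcribed.
So DovR is produced and active.
No repressor is bound and DovR is active, so *gorK* is transcribed.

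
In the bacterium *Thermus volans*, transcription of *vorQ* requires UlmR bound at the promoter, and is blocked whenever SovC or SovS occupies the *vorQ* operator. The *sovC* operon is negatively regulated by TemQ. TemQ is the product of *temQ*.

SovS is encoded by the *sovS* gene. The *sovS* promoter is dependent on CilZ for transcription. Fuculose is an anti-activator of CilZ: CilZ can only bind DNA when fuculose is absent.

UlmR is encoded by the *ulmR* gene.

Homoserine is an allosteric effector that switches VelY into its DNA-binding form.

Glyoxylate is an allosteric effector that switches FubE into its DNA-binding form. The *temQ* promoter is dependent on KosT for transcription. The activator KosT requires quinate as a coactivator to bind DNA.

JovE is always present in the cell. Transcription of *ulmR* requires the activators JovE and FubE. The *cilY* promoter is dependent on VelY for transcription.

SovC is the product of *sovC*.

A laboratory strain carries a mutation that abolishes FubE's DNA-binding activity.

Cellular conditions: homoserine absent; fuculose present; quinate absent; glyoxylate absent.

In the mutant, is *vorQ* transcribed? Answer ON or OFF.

Quinate is absent, so KosT is inactive.
Required activator KosT is absent, so *temQ* is not transcribed.
So TemQ is not produced.
With no repressor bound, *sovC* is transcribed.
So SovC is produced and active.
JovE is produced constitutively and is active.
FubE is non-functional in this strain, so it has no effect.
Required activator FubE is absent, so *ulmR* is not transcribed.
So UlmR is not produced.
Fuculose is present, so CilZ is inactive.
Required activator CilZ is absent, so *sovS* is not transcribed.
So SovS is not produced.
With repressor SovC bound, *vorQ* is not transcribed.

OFF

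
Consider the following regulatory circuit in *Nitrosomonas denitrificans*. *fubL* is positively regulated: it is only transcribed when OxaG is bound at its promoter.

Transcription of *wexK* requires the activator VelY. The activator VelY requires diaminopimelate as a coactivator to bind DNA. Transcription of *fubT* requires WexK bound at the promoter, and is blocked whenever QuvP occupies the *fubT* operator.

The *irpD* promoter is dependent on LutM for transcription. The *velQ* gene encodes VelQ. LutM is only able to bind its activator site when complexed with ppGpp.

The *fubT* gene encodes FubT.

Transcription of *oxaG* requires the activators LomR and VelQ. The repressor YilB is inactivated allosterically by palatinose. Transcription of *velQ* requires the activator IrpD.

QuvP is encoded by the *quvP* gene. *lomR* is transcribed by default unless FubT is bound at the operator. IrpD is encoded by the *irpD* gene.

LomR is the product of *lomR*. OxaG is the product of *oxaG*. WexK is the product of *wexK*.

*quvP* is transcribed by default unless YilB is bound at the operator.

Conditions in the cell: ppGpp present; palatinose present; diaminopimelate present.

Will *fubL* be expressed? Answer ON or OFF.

Diaminopimelate is present, so VelY is active.
No repressor is bound and VelY is active, so *wexK* is transcribed.
So WexK is produced and active.
Palatinose is present, so YilB is inactive.
With no repressor bound, *quvP* is transcribed.
So QuvP is produced and active.
With repressor QuvP bound, *fubT* is not transcribed.
So FubT is not produced.
With no repressor bound, *lomR* is transcribed.
So LomR is produced and active.
ppGpp is present, so LutM is active.
No repressor is bound and LutM is active, so *irpD* is transcribed.
So IrpD is produced and active.
No repressor is bound and IrpD is active, so *velQ* is transcribed.
So VelQ is produced and active.
No repressor is bound and LomR and VelQ are active, so *oxaG* is transcribed.
So OxaG is produced and active.
No repressor is bound and OxaG is active, so *fubL* is transcribed.

ON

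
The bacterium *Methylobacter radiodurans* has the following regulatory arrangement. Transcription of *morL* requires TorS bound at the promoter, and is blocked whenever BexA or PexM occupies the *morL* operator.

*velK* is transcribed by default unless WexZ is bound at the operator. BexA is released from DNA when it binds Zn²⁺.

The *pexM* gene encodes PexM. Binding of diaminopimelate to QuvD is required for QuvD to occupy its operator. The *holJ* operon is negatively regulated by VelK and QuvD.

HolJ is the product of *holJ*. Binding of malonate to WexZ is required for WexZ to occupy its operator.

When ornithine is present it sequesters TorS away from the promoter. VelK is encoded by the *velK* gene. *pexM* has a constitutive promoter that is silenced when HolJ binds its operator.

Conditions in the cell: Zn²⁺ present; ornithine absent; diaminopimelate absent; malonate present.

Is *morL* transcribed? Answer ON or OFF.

ON

Ornithine is absent, so TorS is active.
Zn²⁺ is present, so BexA is inactive.
Malonate is present, so WexZ is active.
With repressor WexZ bound, *velK* is not transcribed.
So VelK is not produced.
Diaminopimelate is absent, so QuvD is inactive.
With no repressor bound, *holJ* is transcribed.
So HolJ is produced and active.
With repressor HolJ bound, *pexM* is not transcribed.
So PexM is not produced.
No repressor is bound and TorS is active, so *morL* is transcribed.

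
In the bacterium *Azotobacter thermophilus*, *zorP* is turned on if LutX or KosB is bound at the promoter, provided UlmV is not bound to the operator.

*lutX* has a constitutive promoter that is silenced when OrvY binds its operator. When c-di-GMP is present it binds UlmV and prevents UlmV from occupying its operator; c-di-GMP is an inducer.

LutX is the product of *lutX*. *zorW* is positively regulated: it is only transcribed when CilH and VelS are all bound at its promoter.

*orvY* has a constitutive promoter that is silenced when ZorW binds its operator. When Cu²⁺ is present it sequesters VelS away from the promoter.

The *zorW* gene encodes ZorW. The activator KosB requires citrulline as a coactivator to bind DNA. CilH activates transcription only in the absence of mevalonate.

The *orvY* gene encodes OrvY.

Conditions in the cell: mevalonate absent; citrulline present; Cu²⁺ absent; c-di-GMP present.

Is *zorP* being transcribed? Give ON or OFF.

ON

Mevalonate is absent, so CilH is active.
Cu²⁺ is absent, so VelS is active.
No repressor is bound and CilH and VelS are active, so *zorW* is transcribed.
So ZorW is produced and active.
With repressor ZorW bound, *orvY* is not transcribed.
So OrvY is not produced.
With no repressor bound, *lutX* is transcribed.
So LutX is produced and active.
c-di-GMP is present, so UlmV is inactive.
Citrulline is present, so KosB is active.
Activator LutX is present, so *zorP* is transcribed.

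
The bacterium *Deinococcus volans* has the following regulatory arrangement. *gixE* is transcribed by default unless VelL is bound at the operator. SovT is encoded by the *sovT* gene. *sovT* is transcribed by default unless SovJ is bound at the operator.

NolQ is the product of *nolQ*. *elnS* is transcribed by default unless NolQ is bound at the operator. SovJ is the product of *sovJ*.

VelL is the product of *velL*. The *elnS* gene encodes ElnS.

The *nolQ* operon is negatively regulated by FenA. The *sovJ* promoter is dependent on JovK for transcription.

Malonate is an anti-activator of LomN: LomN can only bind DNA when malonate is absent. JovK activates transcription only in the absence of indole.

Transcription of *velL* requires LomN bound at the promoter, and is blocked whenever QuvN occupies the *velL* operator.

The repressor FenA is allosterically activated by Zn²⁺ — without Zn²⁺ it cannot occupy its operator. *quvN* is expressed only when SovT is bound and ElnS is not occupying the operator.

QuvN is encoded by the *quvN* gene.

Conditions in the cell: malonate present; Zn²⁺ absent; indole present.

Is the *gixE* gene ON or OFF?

ON

Indole is present, so JovK is inactive.
Required activator JovK is absent, so *sovJ* is not transcribed.
So SovJ is not produced.
With no repressor bound, *sovT* is transcribed.
So SovT is produced and active.
Zn²⁺ is absent, so FenA is inactive.
With no repressor bound, *nolQ* is transcribed.
So NolQ is produced and active.
With repressor NolQ bound, *elnS* is not transcribed.
So ElnS is not produced.
No repressor is bound and SovT is active, so *quvN* is transcribed.
So QuvN is produced and active.
Malonate is present, so LomN is inactive.
With repressor QuvN bound, *velL* is not transcribed.
So VelL is not produced.
With no repressor bound, *gixE* is transcribed.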